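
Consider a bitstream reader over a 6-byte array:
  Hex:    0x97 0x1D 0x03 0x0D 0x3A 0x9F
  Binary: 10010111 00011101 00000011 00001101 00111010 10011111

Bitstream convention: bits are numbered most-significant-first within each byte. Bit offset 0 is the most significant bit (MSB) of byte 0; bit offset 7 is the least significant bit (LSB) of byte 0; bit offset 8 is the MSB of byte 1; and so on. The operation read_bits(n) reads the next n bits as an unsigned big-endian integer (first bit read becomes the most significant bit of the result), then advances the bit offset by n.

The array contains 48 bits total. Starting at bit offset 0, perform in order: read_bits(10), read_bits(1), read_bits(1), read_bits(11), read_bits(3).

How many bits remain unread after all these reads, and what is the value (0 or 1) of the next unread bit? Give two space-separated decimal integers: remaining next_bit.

Read 1: bits[0:10] width=10 -> value=604 (bin 1001011100); offset now 10 = byte 1 bit 2; 38 bits remain
Read 2: bits[10:11] width=1 -> value=0 (bin 0); offset now 11 = byte 1 bit 3; 37 bits remain
Read 3: bits[11:12] width=1 -> value=1 (bin 1); offset now 12 = byte 1 bit 4; 36 bits remain
Read 4: bits[12:23] width=11 -> value=1665 (bin 11010000001); offset now 23 = byte 2 bit 7; 25 bits remain
Read 5: bits[23:26] width=3 -> value=4 (bin 100); offset now 26 = byte 3 bit 2; 22 bits remain

Answer: 22 0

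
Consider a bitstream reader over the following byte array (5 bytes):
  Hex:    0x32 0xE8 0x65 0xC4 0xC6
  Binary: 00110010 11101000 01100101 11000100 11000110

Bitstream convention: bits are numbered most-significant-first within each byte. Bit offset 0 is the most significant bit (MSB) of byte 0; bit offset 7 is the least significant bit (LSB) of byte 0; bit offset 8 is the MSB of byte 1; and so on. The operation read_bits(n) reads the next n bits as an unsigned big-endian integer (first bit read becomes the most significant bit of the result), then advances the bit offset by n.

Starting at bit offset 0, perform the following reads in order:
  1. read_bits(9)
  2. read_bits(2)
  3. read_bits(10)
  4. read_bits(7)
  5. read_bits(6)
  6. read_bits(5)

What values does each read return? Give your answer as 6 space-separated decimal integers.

Read 1: bits[0:9] width=9 -> value=101 (bin 001100101); offset now 9 = byte 1 bit 1; 31 bits remain
Read 2: bits[9:11] width=2 -> value=3 (bin 11); offset now 11 = byte 1 bit 3; 29 bits remain
Read 3: bits[11:21] width=10 -> value=268 (bin 0100001100); offset now 21 = byte 2 bit 5; 19 bits remain
Read 4: bits[21:28] width=7 -> value=92 (bin 1011100); offset now 28 = byte 3 bit 4; 12 bits remain
Read 5: bits[28:34] width=6 -> value=19 (bin 010011); offset now 34 = byte 4 bit 2; 6 bits remain
Read 6: bits[34:39] width=5 -> value=3 (bin 00011); offset now 39 = byte 4 bit 7; 1 bits remain

Answer: 101 3 268 92 19 3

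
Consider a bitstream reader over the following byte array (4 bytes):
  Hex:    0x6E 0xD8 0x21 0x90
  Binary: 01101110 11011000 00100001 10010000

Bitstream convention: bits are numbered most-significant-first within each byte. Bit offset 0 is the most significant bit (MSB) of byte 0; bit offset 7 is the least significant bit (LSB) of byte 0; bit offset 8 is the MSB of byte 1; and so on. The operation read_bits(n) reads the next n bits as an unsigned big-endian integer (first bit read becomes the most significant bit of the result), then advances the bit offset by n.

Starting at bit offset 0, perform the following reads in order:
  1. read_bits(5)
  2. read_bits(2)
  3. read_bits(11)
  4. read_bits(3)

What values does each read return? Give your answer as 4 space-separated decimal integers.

Read 1: bits[0:5] width=5 -> value=13 (bin 01101); offset now 5 = byte 0 bit 5; 27 bits remain
Read 2: bits[5:7] width=2 -> value=3 (bin 11); offset now 7 = byte 0 bit 7; 25 bits remain
Read 3: bits[7:18] width=11 -> value=864 (bin 01101100000); offset now 18 = byte 2 bit 2; 14 bits remain
Read 4: bits[18:21] width=3 -> value=4 (bin 100); offset now 21 = byte 2 bit 5; 11 bits remain

Answer: 13 3 864 4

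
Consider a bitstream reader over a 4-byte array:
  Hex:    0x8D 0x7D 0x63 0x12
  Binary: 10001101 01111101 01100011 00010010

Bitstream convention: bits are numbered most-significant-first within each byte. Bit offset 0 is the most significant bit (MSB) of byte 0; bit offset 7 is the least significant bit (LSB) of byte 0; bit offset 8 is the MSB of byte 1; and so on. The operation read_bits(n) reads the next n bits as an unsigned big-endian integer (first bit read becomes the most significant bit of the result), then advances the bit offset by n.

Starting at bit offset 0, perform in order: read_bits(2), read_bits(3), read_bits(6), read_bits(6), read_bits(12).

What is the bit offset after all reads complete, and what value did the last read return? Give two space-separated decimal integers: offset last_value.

Answer: 29 3170

Derivation:
Read 1: bits[0:2] width=2 -> value=2 (bin 10); offset now 2 = byte 0 bit 2; 30 bits remain
Read 2: bits[2:5] width=3 -> value=1 (bin 001); offset now 5 = byte 0 bit 5; 27 bits remain
Read 3: bits[5:11] width=6 -> value=43 (bin 101011); offset now 11 = byte 1 bit 3; 21 bits remain
Read 4: bits[11:17] width=6 -> value=58 (bin 111010); offset now 17 = byte 2 bit 1; 15 bits remain
Read 5: bits[17:29] width=12 -> value=3170 (bin 110001100010); offset now 29 = byte 3 bit 5; 3 bits remain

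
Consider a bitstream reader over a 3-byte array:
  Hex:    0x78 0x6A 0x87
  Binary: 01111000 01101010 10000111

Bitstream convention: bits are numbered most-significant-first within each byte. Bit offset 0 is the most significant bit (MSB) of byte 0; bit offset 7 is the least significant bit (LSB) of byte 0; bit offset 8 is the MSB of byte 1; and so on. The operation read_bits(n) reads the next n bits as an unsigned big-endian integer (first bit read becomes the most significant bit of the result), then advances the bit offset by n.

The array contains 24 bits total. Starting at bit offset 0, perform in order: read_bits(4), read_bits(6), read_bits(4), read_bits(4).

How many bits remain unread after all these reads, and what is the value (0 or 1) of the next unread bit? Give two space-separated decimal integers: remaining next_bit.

Read 1: bits[0:4] width=4 -> value=7 (bin 0111); offset now 4 = byte 0 bit 4; 20 bits remain
Read 2: bits[4:10] width=6 -> value=33 (bin 100001); offset now 10 = byte 1 bit 2; 14 bits remain
Read 3: bits[10:14] width=4 -> value=10 (bin 1010); offset now 14 = byte 1 bit 6; 10 bits remain
Read 4: bits[14:18] width=4 -> value=10 (bin 1010); offset now 18 = byte 2 bit 2; 6 bits remain

Answer: 6 0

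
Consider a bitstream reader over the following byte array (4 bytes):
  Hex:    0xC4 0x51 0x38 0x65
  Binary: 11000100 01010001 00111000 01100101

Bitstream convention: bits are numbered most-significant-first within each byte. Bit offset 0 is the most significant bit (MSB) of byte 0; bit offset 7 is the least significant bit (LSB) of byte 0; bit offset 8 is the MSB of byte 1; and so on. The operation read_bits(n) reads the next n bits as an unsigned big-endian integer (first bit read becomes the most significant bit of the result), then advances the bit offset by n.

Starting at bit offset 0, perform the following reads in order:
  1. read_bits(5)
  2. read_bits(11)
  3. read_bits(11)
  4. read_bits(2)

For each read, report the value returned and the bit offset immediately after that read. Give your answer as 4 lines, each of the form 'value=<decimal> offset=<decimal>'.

Read 1: bits[0:5] width=5 -> value=24 (bin 11000); offset now 5 = byte 0 bit 5; 27 bits remain
Read 2: bits[5:16] width=11 -> value=1105 (bin 10001010001); offset now 16 = byte 2 bit 0; 16 bits remain
Read 3: bits[16:27] width=11 -> value=451 (bin 00111000011); offset now 27 = byte 3 bit 3; 5 bits remain
Read 4: bits[27:29] width=2 -> value=0 (bin 00); offset now 29 = byte 3 bit 5; 3 bits remain

Answer: value=24 offset=5
value=1105 offset=16
value=451 offset=27
value=0 offset=29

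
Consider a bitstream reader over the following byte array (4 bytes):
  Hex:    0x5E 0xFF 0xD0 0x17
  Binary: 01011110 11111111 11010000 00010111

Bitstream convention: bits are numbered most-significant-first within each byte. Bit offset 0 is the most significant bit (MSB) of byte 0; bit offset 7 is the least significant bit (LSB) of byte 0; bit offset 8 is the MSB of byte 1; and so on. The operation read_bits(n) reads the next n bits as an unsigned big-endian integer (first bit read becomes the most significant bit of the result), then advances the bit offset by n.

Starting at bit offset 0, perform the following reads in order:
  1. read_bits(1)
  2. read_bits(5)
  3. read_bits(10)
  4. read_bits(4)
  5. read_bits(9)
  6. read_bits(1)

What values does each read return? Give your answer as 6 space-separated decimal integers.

Read 1: bits[0:1] width=1 -> value=0 (bin 0); offset now 1 = byte 0 bit 1; 31 bits remain
Read 2: bits[1:6] width=5 -> value=23 (bin 10111); offset now 6 = byte 0 bit 6; 26 bits remain
Read 3: bits[6:16] width=10 -> value=767 (bin 1011111111); offset now 16 = byte 2 bit 0; 16 bits remain
Read 4: bits[16:20] width=4 -> value=13 (bin 1101); offset now 20 = byte 2 bit 4; 12 bits remain
Read 5: bits[20:29] width=9 -> value=2 (bin 000000010); offset now 29 = byte 3 bit 5; 3 bits remain
Read 6: bits[29:30] width=1 -> value=1 (bin 1); offset now 30 = byte 3 bit 6; 2 bits remain

Answer: 0 23 767 13 2 1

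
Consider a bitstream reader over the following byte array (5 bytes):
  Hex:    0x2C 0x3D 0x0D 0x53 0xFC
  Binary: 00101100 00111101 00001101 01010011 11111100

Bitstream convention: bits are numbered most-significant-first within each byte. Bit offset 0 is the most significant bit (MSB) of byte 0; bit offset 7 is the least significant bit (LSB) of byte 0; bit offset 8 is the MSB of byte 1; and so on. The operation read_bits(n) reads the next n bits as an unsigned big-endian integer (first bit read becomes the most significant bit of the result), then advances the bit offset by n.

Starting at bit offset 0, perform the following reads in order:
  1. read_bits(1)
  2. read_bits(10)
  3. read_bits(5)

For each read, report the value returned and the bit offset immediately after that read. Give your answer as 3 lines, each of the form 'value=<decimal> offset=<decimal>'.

Answer: value=0 offset=1
value=353 offset=11
value=29 offset=16

Derivation:
Read 1: bits[0:1] width=1 -> value=0 (bin 0); offset now 1 = byte 0 bit 1; 39 bits remain
Read 2: bits[1:11] width=10 -> value=353 (bin 0101100001); offset now 11 = byte 1 bit 3; 29 bits remain
Read 3: bits[11:16] width=5 -> value=29 (bin 11101); offset now 16 = byte 2 bit 0; 24 bits remain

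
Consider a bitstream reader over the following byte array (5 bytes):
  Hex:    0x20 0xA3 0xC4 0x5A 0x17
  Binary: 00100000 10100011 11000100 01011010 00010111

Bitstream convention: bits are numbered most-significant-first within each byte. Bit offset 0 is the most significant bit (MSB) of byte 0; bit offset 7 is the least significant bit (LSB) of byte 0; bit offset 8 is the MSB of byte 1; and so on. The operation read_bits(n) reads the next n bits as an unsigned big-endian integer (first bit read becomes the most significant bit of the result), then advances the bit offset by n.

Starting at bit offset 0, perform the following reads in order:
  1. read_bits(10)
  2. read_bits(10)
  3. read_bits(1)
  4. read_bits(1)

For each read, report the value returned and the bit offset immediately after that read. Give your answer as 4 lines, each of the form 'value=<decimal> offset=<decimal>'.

Read 1: bits[0:10] width=10 -> value=130 (bin 0010000010); offset now 10 = byte 1 bit 2; 30 bits remain
Read 2: bits[10:20] width=10 -> value=572 (bin 1000111100); offset now 20 = byte 2 bit 4; 20 bits remain
Read 3: bits[20:21] width=1 -> value=0 (bin 0); offset now 21 = byte 2 bit 5; 19 bits remain
Read 4: bits[21:22] width=1 -> value=1 (bin 1); offset now 22 = byte 2 bit 6; 18 bits remain

Answer: value=130 offset=10
value=572 offset=20
value=0 offset=21
value=1 offset=22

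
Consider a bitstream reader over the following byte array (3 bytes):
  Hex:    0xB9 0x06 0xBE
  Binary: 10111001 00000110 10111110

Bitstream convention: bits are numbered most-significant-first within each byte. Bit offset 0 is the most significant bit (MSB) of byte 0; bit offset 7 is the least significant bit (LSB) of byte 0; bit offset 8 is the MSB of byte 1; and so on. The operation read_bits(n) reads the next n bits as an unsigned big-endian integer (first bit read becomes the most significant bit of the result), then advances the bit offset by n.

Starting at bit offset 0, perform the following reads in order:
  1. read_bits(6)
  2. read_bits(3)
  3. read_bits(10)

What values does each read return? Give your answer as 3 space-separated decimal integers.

Answer: 46 2 53

Derivation:
Read 1: bits[0:6] width=6 -> value=46 (bin 101110); offset now 6 = byte 0 bit 6; 18 bits remain
Read 2: bits[6:9] width=3 -> value=2 (bin 010); offset now 9 = byte 1 bit 1; 15 bits remain
Read 3: bits[9:19] width=10 -> value=53 (bin 0000110101); offset now 19 = byte 2 bit 3; 5 bits remain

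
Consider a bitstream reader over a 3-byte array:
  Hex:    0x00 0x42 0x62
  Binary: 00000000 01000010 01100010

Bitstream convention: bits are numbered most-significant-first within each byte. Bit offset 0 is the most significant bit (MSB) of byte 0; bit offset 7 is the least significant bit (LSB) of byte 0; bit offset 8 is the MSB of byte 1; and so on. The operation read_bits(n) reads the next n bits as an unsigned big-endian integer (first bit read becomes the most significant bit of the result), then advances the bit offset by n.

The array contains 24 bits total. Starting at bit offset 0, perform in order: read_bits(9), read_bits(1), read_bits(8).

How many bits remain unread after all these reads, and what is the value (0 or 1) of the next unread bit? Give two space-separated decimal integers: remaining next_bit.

Read 1: bits[0:9] width=9 -> value=0 (bin 000000000); offset now 9 = byte 1 bit 1; 15 bits remain
Read 2: bits[9:10] width=1 -> value=1 (bin 1); offset now 10 = byte 1 bit 2; 14 bits remain
Read 3: bits[10:18] width=8 -> value=9 (bin 00001001); offset now 18 = byte 2 bit 2; 6 bits remain

Answer: 6 1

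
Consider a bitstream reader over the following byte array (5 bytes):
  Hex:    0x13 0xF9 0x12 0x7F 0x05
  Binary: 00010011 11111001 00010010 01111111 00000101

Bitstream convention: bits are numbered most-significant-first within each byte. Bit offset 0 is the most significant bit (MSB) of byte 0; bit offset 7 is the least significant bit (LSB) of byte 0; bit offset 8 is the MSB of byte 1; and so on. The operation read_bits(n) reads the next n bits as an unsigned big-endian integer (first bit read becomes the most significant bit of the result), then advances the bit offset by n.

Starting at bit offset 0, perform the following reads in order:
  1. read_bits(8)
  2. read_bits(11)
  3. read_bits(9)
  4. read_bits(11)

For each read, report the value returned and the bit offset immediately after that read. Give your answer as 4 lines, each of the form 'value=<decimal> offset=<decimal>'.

Answer: value=19 offset=8
value=1992 offset=19
value=295 offset=28
value=1922 offset=39

Derivation:
Read 1: bits[0:8] width=8 -> value=19 (bin 00010011); offset now 8 = byte 1 bit 0; 32 bits remain
Read 2: bits[8:19] width=11 -> value=1992 (bin 11111001000); offset now 19 = byte 2 bit 3; 21 bits remain
Read 3: bits[19:28] width=9 -> value=295 (bin 100100111); offset now 28 = byte 3 bit 4; 12 bits remain
Read 4: bits[28:39] width=11 -> value=1922 (bin 11110000010); offset now 39 = byte 4 bit 7; 1 bits remain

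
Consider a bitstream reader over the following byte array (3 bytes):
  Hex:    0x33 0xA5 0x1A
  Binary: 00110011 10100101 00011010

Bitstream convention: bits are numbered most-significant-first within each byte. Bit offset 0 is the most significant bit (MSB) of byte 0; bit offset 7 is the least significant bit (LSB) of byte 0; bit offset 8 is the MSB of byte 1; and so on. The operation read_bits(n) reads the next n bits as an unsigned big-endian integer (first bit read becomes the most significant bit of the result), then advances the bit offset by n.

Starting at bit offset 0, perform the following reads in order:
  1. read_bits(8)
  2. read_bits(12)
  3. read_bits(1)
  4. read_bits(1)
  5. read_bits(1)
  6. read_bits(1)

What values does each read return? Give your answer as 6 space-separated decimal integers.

Read 1: bits[0:8] width=8 -> value=51 (bin 00110011); offset now 8 = byte 1 bit 0; 16 bits remain
Read 2: bits[8:20] width=12 -> value=2641 (bin 101001010001); offset now 20 = byte 2 bit 4; 4 bits remain
Read 3: bits[20:21] width=1 -> value=1 (bin 1); offset now 21 = byte 2 bit 5; 3 bits remain
Read 4: bits[21:22] width=1 -> value=0 (bin 0); offset now 22 = byte 2 bit 6; 2 bits remain
Read 5: bits[22:23] width=1 -> value=1 (bin 1); offset now 23 = byte 2 bit 7; 1 bits remain
Read 6: bits[23:24] width=1 -> value=0 (bin 0); offset now 24 = byte 3 bit 0; 0 bits remain

Answer: 51 2641 1 0 1 0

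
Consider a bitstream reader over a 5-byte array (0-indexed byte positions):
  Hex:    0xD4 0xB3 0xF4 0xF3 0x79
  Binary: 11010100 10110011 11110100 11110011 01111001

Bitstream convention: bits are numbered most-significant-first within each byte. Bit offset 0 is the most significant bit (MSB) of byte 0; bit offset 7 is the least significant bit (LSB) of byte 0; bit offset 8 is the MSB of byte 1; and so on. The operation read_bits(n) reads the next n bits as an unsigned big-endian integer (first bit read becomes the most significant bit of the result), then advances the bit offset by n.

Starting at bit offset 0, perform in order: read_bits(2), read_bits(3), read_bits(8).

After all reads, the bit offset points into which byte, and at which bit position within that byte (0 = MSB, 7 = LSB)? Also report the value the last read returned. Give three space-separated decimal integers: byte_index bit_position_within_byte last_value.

Read 1: bits[0:2] width=2 -> value=3 (bin 11); offset now 2 = byte 0 bit 2; 38 bits remain
Read 2: bits[2:5] width=3 -> value=2 (bin 010); offset now 5 = byte 0 bit 5; 35 bits remain
Read 3: bits[5:13] width=8 -> value=150 (bin 10010110); offset now 13 = byte 1 bit 5; 27 bits remain

Answer: 1 5 150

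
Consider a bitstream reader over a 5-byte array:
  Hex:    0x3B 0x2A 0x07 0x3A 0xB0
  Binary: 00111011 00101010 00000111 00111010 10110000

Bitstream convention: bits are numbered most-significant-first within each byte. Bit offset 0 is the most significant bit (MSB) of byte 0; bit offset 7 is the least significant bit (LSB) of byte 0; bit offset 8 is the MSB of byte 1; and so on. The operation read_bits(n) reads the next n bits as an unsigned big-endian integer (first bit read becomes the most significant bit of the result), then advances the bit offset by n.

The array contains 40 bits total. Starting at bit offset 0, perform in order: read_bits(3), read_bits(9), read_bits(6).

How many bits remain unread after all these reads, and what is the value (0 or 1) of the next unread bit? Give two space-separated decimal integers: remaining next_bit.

Read 1: bits[0:3] width=3 -> value=1 (bin 001); offset now 3 = byte 0 bit 3; 37 bits remain
Read 2: bits[3:12] width=9 -> value=434 (bin 110110010); offset now 12 = byte 1 bit 4; 28 bits remain
Read 3: bits[12:18] width=6 -> value=40 (bin 101000); offset now 18 = byte 2 bit 2; 22 bits remain

Answer: 22 0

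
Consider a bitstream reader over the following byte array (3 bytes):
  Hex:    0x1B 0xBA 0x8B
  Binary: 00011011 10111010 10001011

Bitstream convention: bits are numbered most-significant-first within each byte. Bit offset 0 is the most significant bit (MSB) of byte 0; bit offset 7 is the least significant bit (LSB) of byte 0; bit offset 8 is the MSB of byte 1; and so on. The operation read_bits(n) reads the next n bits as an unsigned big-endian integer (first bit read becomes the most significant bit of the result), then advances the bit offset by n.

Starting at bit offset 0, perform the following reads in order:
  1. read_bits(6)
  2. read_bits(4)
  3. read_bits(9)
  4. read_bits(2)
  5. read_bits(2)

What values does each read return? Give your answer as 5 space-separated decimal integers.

Read 1: bits[0:6] width=6 -> value=6 (bin 000110); offset now 6 = byte 0 bit 6; 18 bits remain
Read 2: bits[6:10] width=4 -> value=14 (bin 1110); offset now 10 = byte 1 bit 2; 14 bits remain
Read 3: bits[10:19] width=9 -> value=468 (bin 111010100); offset now 19 = byte 2 bit 3; 5 bits remain
Read 4: bits[19:21] width=2 -> value=1 (bin 01); offset now 21 = byte 2 bit 5; 3 bits remain
Read 5: bits[21:23] width=2 -> value=1 (bin 01); offset now 23 = byte 2 bit 7; 1 bits remain

Answer: 6 14 468 1 1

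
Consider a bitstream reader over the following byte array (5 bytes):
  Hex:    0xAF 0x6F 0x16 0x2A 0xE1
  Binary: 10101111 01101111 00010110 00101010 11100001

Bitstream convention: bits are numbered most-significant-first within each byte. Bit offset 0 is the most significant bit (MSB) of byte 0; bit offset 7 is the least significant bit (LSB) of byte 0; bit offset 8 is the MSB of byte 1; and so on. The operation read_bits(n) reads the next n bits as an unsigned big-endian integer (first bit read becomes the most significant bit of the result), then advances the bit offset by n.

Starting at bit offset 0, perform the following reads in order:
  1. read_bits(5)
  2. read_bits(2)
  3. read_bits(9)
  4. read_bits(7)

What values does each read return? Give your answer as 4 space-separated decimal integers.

Answer: 21 3 367 11

Derivation:
Read 1: bits[0:5] width=5 -> value=21 (bin 10101); offset now 5 = byte 0 bit 5; 35 bits remain
Read 2: bits[5:7] width=2 -> value=3 (bin 11); offset now 7 = byte 0 bit 7; 33 bits remain
Read 3: bits[7:16] width=9 -> value=367 (bin 101101111); offset now 16 = byte 2 bit 0; 24 bits remain
Read 4: bits[16:23] width=7 -> value=11 (bin 0001011); offset now 23 = byte 2 bit 7; 17 bits remain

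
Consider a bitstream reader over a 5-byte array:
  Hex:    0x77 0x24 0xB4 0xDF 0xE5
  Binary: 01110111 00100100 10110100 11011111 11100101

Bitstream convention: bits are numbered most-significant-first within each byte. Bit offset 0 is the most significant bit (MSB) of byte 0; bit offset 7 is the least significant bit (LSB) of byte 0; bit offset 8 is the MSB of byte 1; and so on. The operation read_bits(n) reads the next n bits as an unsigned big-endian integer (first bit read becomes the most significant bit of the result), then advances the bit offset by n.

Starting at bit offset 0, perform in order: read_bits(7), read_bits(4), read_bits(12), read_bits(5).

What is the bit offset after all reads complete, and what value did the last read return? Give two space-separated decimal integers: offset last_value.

Answer: 28 13

Derivation:
Read 1: bits[0:7] width=7 -> value=59 (bin 0111011); offset now 7 = byte 0 bit 7; 33 bits remain
Read 2: bits[7:11] width=4 -> value=9 (bin 1001); offset now 11 = byte 1 bit 3; 29 bits remain
Read 3: bits[11:23] width=12 -> value=602 (bin 001001011010); offset now 23 = byte 2 bit 7; 17 bits remain
Read 4: bits[23:28] width=5 -> value=13 (bin 01101); offset now 28 = byte 3 bit 4; 12 bits remain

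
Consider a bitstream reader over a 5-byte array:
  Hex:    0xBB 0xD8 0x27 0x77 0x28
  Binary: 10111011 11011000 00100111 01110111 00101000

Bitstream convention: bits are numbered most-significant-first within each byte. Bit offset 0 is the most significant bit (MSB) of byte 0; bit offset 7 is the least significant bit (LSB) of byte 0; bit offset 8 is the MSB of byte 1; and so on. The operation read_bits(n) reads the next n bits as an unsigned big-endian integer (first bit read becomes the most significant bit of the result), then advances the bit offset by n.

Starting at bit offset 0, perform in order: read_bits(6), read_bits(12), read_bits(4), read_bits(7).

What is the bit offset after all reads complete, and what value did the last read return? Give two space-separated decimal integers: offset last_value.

Answer: 29 110

Derivation:
Read 1: bits[0:6] width=6 -> value=46 (bin 101110); offset now 6 = byte 0 bit 6; 34 bits remain
Read 2: bits[6:18] width=12 -> value=3936 (bin 111101100000); offset now 18 = byte 2 bit 2; 22 bits remain
Read 3: bits[18:22] width=4 -> value=9 (bin 1001); offset now 22 = byte 2 bit 6; 18 bits remain
Read 4: bits[22:29] width=7 -> value=110 (bin 1101110); offset now 29 = byte 3 bit 5; 11 bits remain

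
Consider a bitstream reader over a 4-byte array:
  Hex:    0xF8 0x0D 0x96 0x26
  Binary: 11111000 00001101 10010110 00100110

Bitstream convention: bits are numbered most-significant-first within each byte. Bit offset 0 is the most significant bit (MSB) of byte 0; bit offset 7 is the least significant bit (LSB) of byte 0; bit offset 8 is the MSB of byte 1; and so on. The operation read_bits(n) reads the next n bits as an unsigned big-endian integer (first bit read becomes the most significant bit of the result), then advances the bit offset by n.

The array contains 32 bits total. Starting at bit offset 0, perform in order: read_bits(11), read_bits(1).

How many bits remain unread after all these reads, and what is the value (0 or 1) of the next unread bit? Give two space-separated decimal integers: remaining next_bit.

Answer: 20 1

Derivation:
Read 1: bits[0:11] width=11 -> value=1984 (bin 11111000000); offset now 11 = byte 1 bit 3; 21 bits remain
Read 2: bits[11:12] width=1 -> value=0 (bin 0); offset now 12 = byte 1 bit 4; 20 bits remain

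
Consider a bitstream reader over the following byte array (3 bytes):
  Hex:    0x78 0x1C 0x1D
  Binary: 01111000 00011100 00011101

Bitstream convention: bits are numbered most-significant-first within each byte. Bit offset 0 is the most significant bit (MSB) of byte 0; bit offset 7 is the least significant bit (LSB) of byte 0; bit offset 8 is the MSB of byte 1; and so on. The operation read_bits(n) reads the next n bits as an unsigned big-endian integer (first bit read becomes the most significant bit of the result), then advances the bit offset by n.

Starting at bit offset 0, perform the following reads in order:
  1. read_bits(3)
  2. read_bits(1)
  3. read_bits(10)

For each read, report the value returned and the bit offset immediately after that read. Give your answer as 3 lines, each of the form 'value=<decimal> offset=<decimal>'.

Read 1: bits[0:3] width=3 -> value=3 (bin 011); offset now 3 = byte 0 bit 3; 21 bits remain
Read 2: bits[3:4] width=1 -> value=1 (bin 1); offset now 4 = byte 0 bit 4; 20 bits remain
Read 3: bits[4:14] width=10 -> value=519 (bin 1000000111); offset now 14 = byte 1 bit 6; 10 bits remain

Answer: value=3 offset=3
value=1 offset=4
value=519 offset=14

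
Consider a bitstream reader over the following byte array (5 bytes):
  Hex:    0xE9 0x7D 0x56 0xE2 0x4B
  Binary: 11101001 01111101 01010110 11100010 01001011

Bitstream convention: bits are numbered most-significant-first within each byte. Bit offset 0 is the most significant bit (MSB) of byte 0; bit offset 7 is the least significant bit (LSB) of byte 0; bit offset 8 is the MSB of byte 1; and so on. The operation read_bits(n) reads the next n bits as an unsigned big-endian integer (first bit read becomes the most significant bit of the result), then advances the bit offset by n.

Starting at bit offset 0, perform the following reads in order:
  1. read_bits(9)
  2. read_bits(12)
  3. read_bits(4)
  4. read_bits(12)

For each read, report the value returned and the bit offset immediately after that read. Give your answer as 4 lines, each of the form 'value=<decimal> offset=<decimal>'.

Read 1: bits[0:9] width=9 -> value=466 (bin 111010010); offset now 9 = byte 1 bit 1; 31 bits remain
Read 2: bits[9:21] width=12 -> value=4010 (bin 111110101010); offset now 21 = byte 2 bit 5; 19 bits remain
Read 3: bits[21:25] width=4 -> value=13 (bin 1101); offset now 25 = byte 3 bit 1; 15 bits remain
Read 4: bits[25:37] width=12 -> value=3145 (bin 110001001001); offset now 37 = byte 4 bit 5; 3 bits remain

Answer: value=466 offset=9
value=4010 offset=21
value=13 offset=25
value=3145 offset=37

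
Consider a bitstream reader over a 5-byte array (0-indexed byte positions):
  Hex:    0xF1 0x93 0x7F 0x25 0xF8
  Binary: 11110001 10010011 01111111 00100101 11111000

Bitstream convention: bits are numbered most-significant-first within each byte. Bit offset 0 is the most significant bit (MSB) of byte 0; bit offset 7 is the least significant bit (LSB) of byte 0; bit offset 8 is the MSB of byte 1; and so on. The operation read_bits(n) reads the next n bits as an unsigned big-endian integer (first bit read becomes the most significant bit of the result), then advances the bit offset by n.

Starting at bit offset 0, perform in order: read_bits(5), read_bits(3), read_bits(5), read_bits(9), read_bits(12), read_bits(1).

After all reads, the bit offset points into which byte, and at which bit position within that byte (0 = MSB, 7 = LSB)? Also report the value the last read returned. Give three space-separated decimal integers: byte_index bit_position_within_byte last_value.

Read 1: bits[0:5] width=5 -> value=30 (bin 11110); offset now 5 = byte 0 bit 5; 35 bits remain
Read 2: bits[5:8] width=3 -> value=1 (bin 001); offset now 8 = byte 1 bit 0; 32 bits remain
Read 3: bits[8:13] width=5 -> value=18 (bin 10010); offset now 13 = byte 1 bit 5; 27 bits remain
Read 4: bits[13:22] width=9 -> value=223 (bin 011011111); offset now 22 = byte 2 bit 6; 18 bits remain
Read 5: bits[22:34] width=12 -> value=3223 (bin 110010010111); offset now 34 = byte 4 bit 2; 6 bits remain
Read 6: bits[34:35] width=1 -> value=1 (bin 1); offset now 35 = byte 4 bit 3; 5 bits remain

Answer: 4 3 1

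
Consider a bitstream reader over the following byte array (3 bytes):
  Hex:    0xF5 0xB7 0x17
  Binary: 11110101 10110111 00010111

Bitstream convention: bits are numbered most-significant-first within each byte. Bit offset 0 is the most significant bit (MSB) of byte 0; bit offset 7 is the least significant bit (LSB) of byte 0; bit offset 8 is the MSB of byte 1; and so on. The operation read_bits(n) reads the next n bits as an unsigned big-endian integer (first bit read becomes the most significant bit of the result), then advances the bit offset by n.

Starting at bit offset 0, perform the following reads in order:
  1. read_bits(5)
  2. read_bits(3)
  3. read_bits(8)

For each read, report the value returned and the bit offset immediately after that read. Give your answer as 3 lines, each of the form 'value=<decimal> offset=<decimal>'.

Answer: value=30 offset=5
value=5 offset=8
value=183 offset=16

Derivation:
Read 1: bits[0:5] width=5 -> value=30 (bin 11110); offset now 5 = byte 0 bit 5; 19 bits remain
Read 2: bits[5:8] width=3 -> value=5 (bin 101); offset now 8 = byte 1 bit 0; 16 bits remain
Read 3: bits[8:16] width=8 -> value=183 (bin 10110111); offset now 16 = byte 2 bit 0; 8 bits remain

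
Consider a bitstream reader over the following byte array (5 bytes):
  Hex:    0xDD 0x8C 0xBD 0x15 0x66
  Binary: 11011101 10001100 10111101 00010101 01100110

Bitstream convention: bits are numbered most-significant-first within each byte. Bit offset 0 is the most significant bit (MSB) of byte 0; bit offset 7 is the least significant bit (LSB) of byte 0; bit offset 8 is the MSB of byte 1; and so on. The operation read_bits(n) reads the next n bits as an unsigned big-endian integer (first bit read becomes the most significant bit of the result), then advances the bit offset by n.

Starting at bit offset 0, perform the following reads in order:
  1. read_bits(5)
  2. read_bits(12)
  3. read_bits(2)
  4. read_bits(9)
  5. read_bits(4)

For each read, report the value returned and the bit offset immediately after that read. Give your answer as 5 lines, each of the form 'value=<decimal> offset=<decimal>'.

Read 1: bits[0:5] width=5 -> value=27 (bin 11011); offset now 5 = byte 0 bit 5; 35 bits remain
Read 2: bits[5:17] width=12 -> value=2841 (bin 101100011001); offset now 17 = byte 2 bit 1; 23 bits remain
Read 3: bits[17:19] width=2 -> value=1 (bin 01); offset now 19 = byte 2 bit 3; 21 bits remain
Read 4: bits[19:28] width=9 -> value=465 (bin 111010001); offset now 28 = byte 3 bit 4; 12 bits remain
Read 5: bits[28:32] width=4 -> value=5 (bin 0101); offset now 32 = byte 4 bit 0; 8 bits remain

Answer: value=27 offset=5
value=2841 offset=17
value=1 offset=19
value=465 offset=28
value=5 offset=32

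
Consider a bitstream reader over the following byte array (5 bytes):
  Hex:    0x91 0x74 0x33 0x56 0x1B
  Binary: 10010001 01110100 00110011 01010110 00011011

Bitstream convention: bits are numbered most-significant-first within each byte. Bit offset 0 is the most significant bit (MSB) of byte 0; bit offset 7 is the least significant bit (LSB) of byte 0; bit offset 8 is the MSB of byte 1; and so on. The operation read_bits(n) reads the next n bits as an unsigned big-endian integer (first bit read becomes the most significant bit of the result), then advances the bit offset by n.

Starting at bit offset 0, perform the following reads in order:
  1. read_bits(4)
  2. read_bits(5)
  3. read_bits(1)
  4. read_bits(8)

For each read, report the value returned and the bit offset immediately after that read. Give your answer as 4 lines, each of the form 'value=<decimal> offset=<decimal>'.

Read 1: bits[0:4] width=4 -> value=9 (bin 1001); offset now 4 = byte 0 bit 4; 36 bits remain
Read 2: bits[4:9] width=5 -> value=2 (bin 00010); offset now 9 = byte 1 bit 1; 31 bits remain
Read 3: bits[9:10] width=1 -> value=1 (bin 1); offset now 10 = byte 1 bit 2; 30 bits remain
Read 4: bits[10:18] width=8 -> value=208 (bin 11010000); offset now 18 = byte 2 bit 2; 22 bits remain

Answer: value=9 offset=4
value=2 offset=9
value=1 offset=10
value=208 offset=18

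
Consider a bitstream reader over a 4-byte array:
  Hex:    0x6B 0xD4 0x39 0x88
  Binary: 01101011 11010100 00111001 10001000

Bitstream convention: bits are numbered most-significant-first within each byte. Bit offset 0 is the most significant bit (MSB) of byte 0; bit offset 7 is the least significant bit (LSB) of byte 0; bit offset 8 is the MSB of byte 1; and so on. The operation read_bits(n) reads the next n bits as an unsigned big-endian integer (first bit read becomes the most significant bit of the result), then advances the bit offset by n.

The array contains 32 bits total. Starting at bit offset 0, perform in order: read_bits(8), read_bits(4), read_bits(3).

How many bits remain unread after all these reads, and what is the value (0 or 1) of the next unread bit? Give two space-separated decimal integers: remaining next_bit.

Answer: 17 0

Derivation:
Read 1: bits[0:8] width=8 -> value=107 (bin 01101011); offset now 8 = byte 1 bit 0; 24 bits remain
Read 2: bits[8:12] width=4 -> value=13 (bin 1101); offset now 12 = byte 1 bit 4; 20 bits remain
Read 3: bits[12:15] width=3 -> value=2 (bin 010); offset now 15 = byte 1 bit 7; 17 bits remain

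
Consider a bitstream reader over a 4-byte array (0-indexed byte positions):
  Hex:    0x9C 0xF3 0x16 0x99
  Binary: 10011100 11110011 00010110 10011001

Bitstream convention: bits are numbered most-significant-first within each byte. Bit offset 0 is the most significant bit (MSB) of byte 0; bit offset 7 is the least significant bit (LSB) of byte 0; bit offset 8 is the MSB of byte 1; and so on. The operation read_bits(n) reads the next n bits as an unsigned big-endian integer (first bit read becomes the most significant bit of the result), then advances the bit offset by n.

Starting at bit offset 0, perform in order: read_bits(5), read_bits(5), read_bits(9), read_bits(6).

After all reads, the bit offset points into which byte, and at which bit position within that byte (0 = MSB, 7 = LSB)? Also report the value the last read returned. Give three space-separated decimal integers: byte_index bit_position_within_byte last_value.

Read 1: bits[0:5] width=5 -> value=19 (bin 10011); offset now 5 = byte 0 bit 5; 27 bits remain
Read 2: bits[5:10] width=5 -> value=19 (bin 10011); offset now 10 = byte 1 bit 2; 22 bits remain
Read 3: bits[10:19] width=9 -> value=408 (bin 110011000); offset now 19 = byte 2 bit 3; 13 bits remain
Read 4: bits[19:25] width=6 -> value=45 (bin 101101); offset now 25 = byte 3 bit 1; 7 bits remain

Answer: 3 1 45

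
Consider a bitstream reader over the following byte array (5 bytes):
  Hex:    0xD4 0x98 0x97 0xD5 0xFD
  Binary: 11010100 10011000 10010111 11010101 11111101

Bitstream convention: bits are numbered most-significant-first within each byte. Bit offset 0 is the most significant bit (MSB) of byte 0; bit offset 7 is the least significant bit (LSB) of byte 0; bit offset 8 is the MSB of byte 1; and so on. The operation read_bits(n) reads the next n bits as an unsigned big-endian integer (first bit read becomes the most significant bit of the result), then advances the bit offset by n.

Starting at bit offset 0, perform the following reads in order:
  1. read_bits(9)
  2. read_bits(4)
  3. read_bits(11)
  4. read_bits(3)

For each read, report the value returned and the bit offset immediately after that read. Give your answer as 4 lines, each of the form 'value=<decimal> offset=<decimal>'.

Read 1: bits[0:9] width=9 -> value=425 (bin 110101001); offset now 9 = byte 1 bit 1; 31 bits remain
Read 2: bits[9:13] width=4 -> value=3 (bin 0011); offset now 13 = byte 1 bit 5; 27 bits remain
Read 3: bits[13:24] width=11 -> value=151 (bin 00010010111); offset now 24 = byte 3 bit 0; 16 bits remain
Read 4: bits[24:27] width=3 -> value=6 (bin 110); offset now 27 = byte 3 bit 3; 13 bits remain

Answer: value=425 offset=9
value=3 offset=13
value=151 offset=24
value=6 offset=27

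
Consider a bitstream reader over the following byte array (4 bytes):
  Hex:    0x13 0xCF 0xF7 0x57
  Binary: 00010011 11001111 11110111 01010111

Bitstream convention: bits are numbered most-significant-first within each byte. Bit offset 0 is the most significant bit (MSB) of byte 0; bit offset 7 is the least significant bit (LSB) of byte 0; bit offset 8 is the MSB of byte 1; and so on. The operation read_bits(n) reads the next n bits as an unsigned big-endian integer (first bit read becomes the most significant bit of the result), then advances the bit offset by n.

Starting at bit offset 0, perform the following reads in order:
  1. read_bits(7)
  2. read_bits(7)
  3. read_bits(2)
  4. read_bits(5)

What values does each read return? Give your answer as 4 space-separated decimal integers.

Answer: 9 115 3 30

Derivation:
Read 1: bits[0:7] width=7 -> value=9 (bin 0001001); offset now 7 = byte 0 bit 7; 25 bits remain
Read 2: bits[7:14] width=7 -> value=115 (bin 1110011); offset now 14 = byte 1 bit 6; 18 bits remain
Read 3: bits[14:16] width=2 -> value=3 (bin 11); offset now 16 = byte 2 bit 0; 16 bits remain
Read 4: bits[16:21] width=5 -> value=30 (bin 11110); offset now 21 = byte 2 bit 5; 11 bits remain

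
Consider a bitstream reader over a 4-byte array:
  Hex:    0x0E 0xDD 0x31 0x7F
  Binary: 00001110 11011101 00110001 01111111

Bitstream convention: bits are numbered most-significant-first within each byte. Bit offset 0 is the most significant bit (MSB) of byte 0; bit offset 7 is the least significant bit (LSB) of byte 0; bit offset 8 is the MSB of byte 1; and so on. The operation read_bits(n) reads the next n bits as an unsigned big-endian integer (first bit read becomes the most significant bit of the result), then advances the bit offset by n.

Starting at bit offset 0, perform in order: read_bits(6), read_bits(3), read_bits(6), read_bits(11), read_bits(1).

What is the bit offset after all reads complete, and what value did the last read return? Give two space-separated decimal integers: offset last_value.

Answer: 27 1

Derivation:
Read 1: bits[0:6] width=6 -> value=3 (bin 000011); offset now 6 = byte 0 bit 6; 26 bits remain
Read 2: bits[6:9] width=3 -> value=5 (bin 101); offset now 9 = byte 1 bit 1; 23 bits remain
Read 3: bits[9:15] width=6 -> value=46 (bin 101110); offset now 15 = byte 1 bit 7; 17 bits remain
Read 4: bits[15:26] width=11 -> value=1221 (bin 10011000101); offset now 26 = byte 3 bit 2; 6 bits remain
Read 5: bits[26:27] width=1 -> value=1 (bin 1); offset now 27 = byte 3 bit 3; 5 bits remain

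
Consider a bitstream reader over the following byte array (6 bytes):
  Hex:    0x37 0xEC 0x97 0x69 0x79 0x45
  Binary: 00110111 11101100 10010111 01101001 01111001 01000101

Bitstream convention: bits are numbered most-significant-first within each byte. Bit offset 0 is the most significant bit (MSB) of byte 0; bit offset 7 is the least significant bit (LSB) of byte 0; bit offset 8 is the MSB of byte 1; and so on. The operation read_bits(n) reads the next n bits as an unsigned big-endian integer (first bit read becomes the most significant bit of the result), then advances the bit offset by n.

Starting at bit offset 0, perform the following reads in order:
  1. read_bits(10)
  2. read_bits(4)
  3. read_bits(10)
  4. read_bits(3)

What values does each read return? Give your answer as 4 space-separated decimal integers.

Read 1: bits[0:10] width=10 -> value=223 (bin 0011011111); offset now 10 = byte 1 bit 2; 38 bits remain
Read 2: bits[10:14] width=4 -> value=11 (bin 1011); offset now 14 = byte 1 bit 6; 34 bits remain
Read 3: bits[14:24] width=10 -> value=151 (bin 0010010111); offset now 24 = byte 3 bit 0; 24 bits remain
Read 4: bits[24:27] width=3 -> value=3 (bin 011); offset now 27 = byte 3 bit 3; 21 bits remain

Answer: 223 11 151 3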